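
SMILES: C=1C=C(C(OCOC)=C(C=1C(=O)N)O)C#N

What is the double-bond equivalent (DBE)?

Molecular formula from the SMILES: C10H10N2O4.
DoU = (2C + 2 + N − H − X)/2 = (2·10 + 2 + 2 − 10 − 0)/2 = 14/2 = 7.
(Structurally: 1 ring(s) + 6 π bond(s) = 7.)

7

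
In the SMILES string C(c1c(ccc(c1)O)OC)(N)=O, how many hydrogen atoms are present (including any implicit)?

Hydrogens are implicit in SMILES; fill each atom to its normal valence:
  3 × C (aromatic): 1 H each → 3
  3 × C (aromatic): no H
  2 × O: no H
  1 × C: 3 H
  1 × C: no H
  1 × N: 2 H
  1 × O: 1 H
  Total hydrogens = 9.

9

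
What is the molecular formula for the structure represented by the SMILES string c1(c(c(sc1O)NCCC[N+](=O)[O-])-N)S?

C7H11N3O3S2

Heavy atoms from the SMILES: 7 C, 3 N, 3 O, 2 S.
Implicit hydrogens by atom environment:
  4 × C (aromatic): no H
  3 × C: 2 H each → 6
  1 × N: 2 H
  1 × N: 1 H
  1 × N (charge +1): no H
  1 × O: 1 H
  1 × O: no H
  1 × O (charge -1): no H
  1 × S: 1 H
  1 × S (aromatic): no H
  Total hydrogens = 11.
Molecular formula: C7H11N3O3S2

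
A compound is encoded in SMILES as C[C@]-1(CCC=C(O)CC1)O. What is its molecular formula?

Heavy atoms from the SMILES: 8 C, 2 O.
Implicit hydrogens by atom environment:
  4 × C: 2 H each → 8
  2 × C: no H
  2 × O: 1 H each → 2
  1 × C: 3 H
  1 × C: 1 H
  Total hydrogens = 14.
Molecular formula: C8H14O2

C8H14O2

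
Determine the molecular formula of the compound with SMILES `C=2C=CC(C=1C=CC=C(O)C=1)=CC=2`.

C12H10O

Heavy atoms from the SMILES: 12 C, 1 O.
Implicit hydrogens by atom environment:
  9 × C (aromatic): 1 H each → 9
  3 × C (aromatic): no H
  1 × O: 1 H
  Total hydrogens = 10.
Molecular formula: C12H10O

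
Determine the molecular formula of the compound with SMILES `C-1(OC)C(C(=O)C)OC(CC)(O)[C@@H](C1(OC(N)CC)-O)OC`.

Heavy atoms from the SMILES: 14 C, 1 N, 7 O.
Implicit hydrogens by atom environment:
  5 × C: 3 H each → 15
  5 × O: no H
  4 × C: 1 H each → 4
  3 × C: no H
  2 × C: 2 H each → 4
  2 × O: 1 H each → 2
  1 × N: 2 H
  Total hydrogens = 27.
Molecular formula: C14H27NO7

C14H27NO7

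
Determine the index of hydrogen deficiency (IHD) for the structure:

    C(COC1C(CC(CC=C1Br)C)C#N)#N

6

Molecular formula from the SMILES: C11H13BrN2O.
DoU = (2C + 2 + N − H − X)/2 = (2·11 + 2 + 2 − 13 − 1)/2 = 12/2 = 6.
(Structurally: 1 ring(s) + 5 π bond(s) = 6.)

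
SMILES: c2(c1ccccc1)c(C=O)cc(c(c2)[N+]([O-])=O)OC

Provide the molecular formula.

Heavy atoms from the SMILES: 14 C, 1 N, 4 O.
Implicit hydrogens by atom environment:
  7 × C (aromatic): 1 H each → 7
  5 × C (aromatic): no H
  3 × O: no H
  1 × C: 3 H
  1 × C: 1 H
  1 × N (charge +1): no H
  1 × O (charge -1): no H
  Total hydrogens = 11.
Molecular formula: C14H11NO4

C14H11NO4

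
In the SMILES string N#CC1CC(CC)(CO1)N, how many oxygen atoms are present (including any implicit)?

The symbol for oxygen appears 1 time in the SMILES.

1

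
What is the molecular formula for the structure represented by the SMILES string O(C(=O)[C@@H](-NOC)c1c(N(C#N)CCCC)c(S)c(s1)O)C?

Heavy atoms from the SMILES: 13 C, 3 N, 4 O, 2 S.
Implicit hydrogens by atom environment:
  4 × C (aromatic): no H
  3 × C: 3 H each → 9
  3 × C: 2 H each → 6
  3 × O: no H
  2 × C: no H
  2 × N: no H
  1 × C: 1 H
  1 × N: 1 H
  1 × O: 1 H
  1 × S: 1 H
  1 × S (aromatic): no H
  Total hydrogens = 19.
Molecular formula: C13H19N3O4S2

C13H19N3O4S2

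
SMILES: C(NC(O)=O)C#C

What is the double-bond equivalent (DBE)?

Molecular formula from the SMILES: C4H5NO2.
DoU = (2C + 2 + N − H − X)/2 = (2·4 + 2 + 1 − 5 − 0)/2 = 6/2 = 3.
(Structurally: 0 ring(s) + 3 π bond(s) = 3.)

3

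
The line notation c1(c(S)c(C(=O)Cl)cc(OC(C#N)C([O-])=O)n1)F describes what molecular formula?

Heavy atoms from the SMILES: 9 C, 1 Cl, 1 F, 2 N, 4 O, 1 S.
Implicit hydrogens by atom environment:
  4 × C (aromatic): no H
  3 × C: no H
  3 × O: no H
  1 × C (aromatic): 1 H
  1 × C: 1 H
  1 × Cl: no H
  1 × F: no H
  1 × N (aromatic): no H
  1 × N: no H
  1 × O (charge -1): no H
  1 × S: 1 H
  Total hydrogens = 3.
Net charge -1.
Molecular formula: C9H3ClFN2O4S-

C9H3ClFN2O4S-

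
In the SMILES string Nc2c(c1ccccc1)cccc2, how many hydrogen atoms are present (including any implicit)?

11

Hydrogens are implicit in SMILES; fill each atom to its normal valence:
  9 × C (aromatic): 1 H each → 9
  3 × C (aromatic): no H
  1 × N: 2 H
  Total hydrogens = 11.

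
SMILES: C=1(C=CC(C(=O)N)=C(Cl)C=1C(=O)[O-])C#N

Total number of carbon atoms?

9

The symbol for carbon appears 9 times in the SMILES. (Cl is a single chlorine, not C + l.)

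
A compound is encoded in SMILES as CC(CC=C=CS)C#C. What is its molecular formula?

C8H10S

Heavy atoms from the SMILES: 8 C, 1 S.
Implicit hydrogens by atom environment:
  4 × C: 1 H each → 4
  2 × C: no H
  1 × C: 3 H
  1 × C: 2 H
  1 × S: 1 H
  Total hydrogens = 10.
Molecular formula: C8H10S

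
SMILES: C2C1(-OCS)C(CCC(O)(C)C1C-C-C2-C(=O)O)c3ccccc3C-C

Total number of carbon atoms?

21

The symbol for carbon appears 21 times in the SMILES. Lowercase c denotes aromatic carbon and counts toward C.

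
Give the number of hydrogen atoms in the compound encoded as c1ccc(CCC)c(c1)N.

13

Hydrogens are implicit in SMILES; fill each atom to its normal valence:
  4 × C (aromatic): 1 H each → 4
  2 × C: 2 H each → 4
  2 × C (aromatic): no H
  1 × C: 3 H
  1 × N: 2 H
  Total hydrogens = 13.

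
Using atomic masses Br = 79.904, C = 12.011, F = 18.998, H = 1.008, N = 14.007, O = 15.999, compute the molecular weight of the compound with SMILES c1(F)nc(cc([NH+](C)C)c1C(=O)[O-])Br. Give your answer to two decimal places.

263.07

Molecular formula: C8H8BrFN2O2.
M = 1×79.904 + 8×12.011 + 1×18.998 + 8×1.008 + 2×14.007 + 2×15.999 = 263.07 g/mol.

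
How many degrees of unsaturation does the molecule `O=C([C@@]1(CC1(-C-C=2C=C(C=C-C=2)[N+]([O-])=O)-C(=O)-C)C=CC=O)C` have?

Molecular formula from the SMILES: C17H17NO5.
DoU = (2C + 2 + N − H − X)/2 = (2·17 + 2 + 1 − 17 − 0)/2 = 20/2 = 10.
(Structurally: 2 ring(s) + 8 π bond(s) = 10.)

10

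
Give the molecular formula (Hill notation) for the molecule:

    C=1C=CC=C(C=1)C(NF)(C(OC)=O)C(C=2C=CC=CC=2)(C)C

Heavy atoms from the SMILES: 18 C, 1 F, 1 N, 2 O.
Implicit hydrogens by atom environment:
  10 × C (aromatic): 1 H each → 10
  3 × C: 3 H each → 9
  3 × C: no H
  2 × C (aromatic): no H
  2 × O: no H
  1 × F: no H
  1 × N: 1 H
  Total hydrogens = 20.
Molecular formula: C18H20FNO2

C18H20FNO2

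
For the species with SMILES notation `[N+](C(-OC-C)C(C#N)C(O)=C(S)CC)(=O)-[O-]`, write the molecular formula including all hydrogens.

C9H14N2O4S

Heavy atoms from the SMILES: 9 C, 2 N, 4 O, 1 S.
Implicit hydrogens by atom environment:
  3 × C: no H
  2 × C: 3 H each → 6
  2 × C: 2 H each → 4
  2 × C: 1 H each → 2
  2 × O: no H
  1 × N: no H
  1 × N (charge +1): no H
  1 × O: 1 H
  1 × O (charge -1): no H
  1 × S: 1 H
  Total hydrogens = 14.
Molecular formula: C9H14N2O4S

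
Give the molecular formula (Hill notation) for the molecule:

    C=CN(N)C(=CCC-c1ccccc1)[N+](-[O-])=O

C12H15N3O2

Heavy atoms from the SMILES: 12 C, 3 N, 2 O.
Implicit hydrogens by atom environment:
  5 × C (aromatic): 1 H each → 5
  3 × C: 2 H each → 6
  2 × C: 1 H each → 2
  1 × C: no H
  1 × C (aromatic): no H
  1 × N: 2 H
  1 × N (charge +1): no H
  1 × N: no H
  1 × O: no H
  1 × O (charge -1): no H
  Total hydrogens = 15.
Molecular formula: C12H15N3O2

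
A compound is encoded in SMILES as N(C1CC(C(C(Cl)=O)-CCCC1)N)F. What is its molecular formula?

Heavy atoms from the SMILES: 9 C, 1 Cl, 1 F, 2 N, 1 O.
Implicit hydrogens by atom environment:
  5 × C: 2 H each → 10
  3 × C: 1 H each → 3
  1 × C: no H
  1 × Cl: no H
  1 × F: no H
  1 × N: 2 H
  1 × N: 1 H
  1 × O: no H
  Total hydrogens = 16.
Molecular formula: C9H16ClFN2O

C9H16ClFN2O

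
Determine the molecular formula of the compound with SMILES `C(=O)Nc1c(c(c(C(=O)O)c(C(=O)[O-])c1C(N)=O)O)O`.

C10H7N2O8-

Heavy atoms from the SMILES: 10 C, 2 N, 8 O.
Implicit hydrogens by atom environment:
  6 × C (aromatic): no H
  4 × O: no H
  3 × C: no H
  3 × O: 1 H each → 3
  1 × C: 1 H
  1 × N: 2 H
  1 × N: 1 H
  1 × O (charge -1): no H
  Total hydrogens = 7.
Net charge -1.
Molecular formula: C10H7N2O8-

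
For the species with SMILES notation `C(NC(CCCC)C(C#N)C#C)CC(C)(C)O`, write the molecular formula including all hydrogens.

Heavy atoms from the SMILES: 14 C, 2 N, 1 O.
Implicit hydrogens by atom environment:
  5 × C: 2 H each → 10
  3 × C: 3 H each → 9
  3 × C: 1 H each → 3
  3 × C: no H
  1 × N: 1 H
  1 × N: no H
  1 × O: 1 H
  Total hydrogens = 24.
Molecular formula: C14H24N2O

C14H24N2O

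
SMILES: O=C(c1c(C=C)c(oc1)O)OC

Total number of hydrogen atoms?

8

Hydrogens are implicit in SMILES; fill each atom to its normal valence:
  3 × C (aromatic): no H
  2 × O: no H
  1 × C: 3 H
  1 × C: 2 H
  1 × C (aromatic): 1 H
  1 × C: 1 H
  1 × C: no H
  1 × O: 1 H
  1 × O (aromatic): no H
  Total hydrogens = 8.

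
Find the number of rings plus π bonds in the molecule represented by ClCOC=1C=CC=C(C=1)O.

Molecular formula from the SMILES: C7H7ClO2.
DoU = (2C + 2 + N − H − X)/2 = (2·7 + 2 + 0 − 7 − 1)/2 = 8/2 = 4.
(Structurally: 1 ring(s) + 3 π bond(s) = 4.)

4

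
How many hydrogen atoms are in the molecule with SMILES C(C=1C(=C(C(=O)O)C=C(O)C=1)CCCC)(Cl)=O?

Hydrogens are implicit in SMILES; fill each atom to its normal valence:
  4 × C (aromatic): no H
  3 × C: 2 H each → 6
  2 × C (aromatic): 1 H each → 2
  2 × C: no H
  2 × O: 1 H each → 2
  2 × O: no H
  1 × C: 3 H
  1 × Cl: no H
  Total hydrogens = 13.

13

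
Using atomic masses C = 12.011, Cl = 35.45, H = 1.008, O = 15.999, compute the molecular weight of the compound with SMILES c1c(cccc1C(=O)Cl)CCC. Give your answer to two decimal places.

Molecular formula: C10H11ClO.
M = 10×12.011 + 1×35.45 + 11×1.008 + 1×15.999 = 182.65 g/mol.

182.65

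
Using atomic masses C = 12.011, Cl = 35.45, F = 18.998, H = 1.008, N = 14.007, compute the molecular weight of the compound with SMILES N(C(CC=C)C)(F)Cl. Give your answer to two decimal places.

Molecular formula: C5H9ClFN.
M = 5×12.011 + 1×35.45 + 1×18.998 + 9×1.008 + 1×14.007 = 137.58 g/mol.

137.58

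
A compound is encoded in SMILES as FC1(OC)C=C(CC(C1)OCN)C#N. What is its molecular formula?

Heavy atoms from the SMILES: 9 C, 1 F, 2 N, 2 O.
Implicit hydrogens by atom environment:
  3 × C: 2 H each → 6
  3 × C: no H
  2 × C: 1 H each → 2
  2 × O: no H
  1 × C: 3 H
  1 × F: no H
  1 × N: 2 H
  1 × N: no H
  Total hydrogens = 13.
Molecular formula: C9H13FN2O2

C9H13FN2O2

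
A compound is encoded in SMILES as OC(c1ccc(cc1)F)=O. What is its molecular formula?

C7H5FO2

Heavy atoms from the SMILES: 7 C, 1 F, 2 O.
Implicit hydrogens by atom environment:
  4 × C (aromatic): 1 H each → 4
  2 × C (aromatic): no H
  1 × C: no H
  1 × F: no H
  1 × O: 1 H
  1 × O: no H
  Total hydrogens = 5.
Molecular formula: C7H5FO2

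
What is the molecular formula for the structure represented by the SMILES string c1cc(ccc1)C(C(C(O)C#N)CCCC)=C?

Heavy atoms from the SMILES: 15 C, 1 N, 1 O.
Implicit hydrogens by atom environment:
  5 × C (aromatic): 1 H each → 5
  4 × C: 2 H each → 8
  2 × C: 1 H each → 2
  2 × C: no H
  1 × C: 3 H
  1 × C (aromatic): no H
  1 × N: no H
  1 × O: 1 H
  Total hydrogens = 19.
Molecular formula: C15H19NO

C15H19NO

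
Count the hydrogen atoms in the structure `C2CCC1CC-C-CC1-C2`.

Hydrogens are implicit in SMILES; fill each atom to its normal valence:
  8 × C: 2 H each → 16
  2 × C: 1 H each → 2
  Total hydrogens = 18.

18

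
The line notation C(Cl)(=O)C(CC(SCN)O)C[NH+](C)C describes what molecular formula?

Heavy atoms from the SMILES: 8 C, 1 Cl, 2 N, 2 O, 1 S.
Implicit hydrogens by atom environment:
  3 × C: 2 H each → 6
  2 × C: 3 H each → 6
  2 × C: 1 H each → 2
  1 × C: no H
  1 × Cl: no H
  1 × N: 2 H
  1 × N (charge +1): 1 H
  1 × O: 1 H
  1 × O: no H
  1 × S: no H
  Total hydrogens = 18.
Net charge +1.
Molecular formula: C8H18ClN2O2S+

C8H18ClN2O2S+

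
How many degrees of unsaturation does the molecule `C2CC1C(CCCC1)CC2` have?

Molecular formula from the SMILES: C10H18.
DoU = (2C + 2 + N − H − X)/2 = (2·10 + 2 + 0 − 18 − 0)/2 = 4/2 = 2.
(Structurally: 2 ring(s) + 0 π bond(s) = 2.)

2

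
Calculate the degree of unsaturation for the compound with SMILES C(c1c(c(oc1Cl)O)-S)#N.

Molecular formula from the SMILES: C5H2ClNO2S.
DoU = (2C + 2 + N − H − X)/2 = (2·5 + 2 + 1 − 2 − 1)/2 = 10/2 = 5.
(Structurally: 1 ring(s) + 4 π bond(s) = 5.)

5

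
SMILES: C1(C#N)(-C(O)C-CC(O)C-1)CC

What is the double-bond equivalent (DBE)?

3

Molecular formula from the SMILES: C9H15NO2.
DoU = (2C + 2 + N − H − X)/2 = (2·9 + 2 + 1 − 15 − 0)/2 = 6/2 = 3.
(Structurally: 1 ring(s) + 2 π bond(s) = 3.)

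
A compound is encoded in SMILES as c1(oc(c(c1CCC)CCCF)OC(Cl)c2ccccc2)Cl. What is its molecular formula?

Heavy atoms from the SMILES: 17 C, 2 Cl, 1 F, 2 O.
Implicit hydrogens by atom environment:
  5 × C: 2 H each → 10
  5 × C (aromatic): 1 H each → 5
  5 × C (aromatic): no H
  2 × Cl: no H
  1 × C: 3 H
  1 × C: 1 H
  1 × F: no H
  1 × O (aromatic): no H
  1 × O: no H
  Total hydrogens = 19.
Molecular formula: C17H19Cl2FO2

C17H19Cl2FO2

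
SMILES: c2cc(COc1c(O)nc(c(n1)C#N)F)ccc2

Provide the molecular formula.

Heavy atoms from the SMILES: 12 C, 1 F, 3 N, 2 O.
Implicit hydrogens by atom environment:
  5 × C (aromatic): 1 H each → 5
  5 × C (aromatic): no H
  2 × N (aromatic): no H
  1 × C: 2 H
  1 × C: no H
  1 × F: no H
  1 × N: no H
  1 × O: 1 H
  1 × O: no H
  Total hydrogens = 8.
Molecular formula: C12H8FN3O2

C12H8FN3O2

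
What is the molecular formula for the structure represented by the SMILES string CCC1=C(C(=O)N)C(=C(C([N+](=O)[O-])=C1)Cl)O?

Heavy atoms from the SMILES: 9 C, 1 Cl, 2 N, 4 O.
Implicit hydrogens by atom environment:
  5 × C (aromatic): no H
  2 × O: no H
  1 × C: 3 H
  1 × C: 2 H
  1 × C (aromatic): 1 H
  1 × C: no H
  1 × Cl: no H
  1 × N: 2 H
  1 × N (charge +1): no H
  1 × O: 1 H
  1 × O (charge -1): no H
  Total hydrogens = 9.
Molecular formula: C9H9ClN2O4

C9H9ClN2O4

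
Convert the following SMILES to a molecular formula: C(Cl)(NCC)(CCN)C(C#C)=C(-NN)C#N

Heavy atoms from the SMILES: 10 C, 1 Cl, 5 N.
Implicit hydrogens by atom environment:
  5 × C: no H
  3 × C: 2 H each → 6
  2 × N: 2 H each → 4
  2 × N: 1 H each → 2
  1 × C: 3 H
  1 × C: 1 H
  1 × Cl: no H
  1 × N: no H
  Total hydrogens = 16.
Molecular formula: C10H16ClN5

C10H16ClN5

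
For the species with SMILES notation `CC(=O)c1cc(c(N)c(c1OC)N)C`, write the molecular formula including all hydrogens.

Heavy atoms from the SMILES: 10 C, 2 N, 2 O.
Implicit hydrogens by atom environment:
  5 × C (aromatic): no H
  3 × C: 3 H each → 9
  2 × N: 2 H each → 4
  2 × O: no H
  1 × C (aromatic): 1 H
  1 × C: no H
  Total hydrogens = 14.
Molecular formula: C10H14N2O2

C10H14N2O2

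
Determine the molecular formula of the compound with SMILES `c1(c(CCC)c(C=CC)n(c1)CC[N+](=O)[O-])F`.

C12H17FN2O2

Heavy atoms from the SMILES: 12 C, 1 F, 2 N, 2 O.
Implicit hydrogens by atom environment:
  4 × C: 2 H each → 8
  3 × C (aromatic): no H
  2 × C: 3 H each → 6
  2 × C: 1 H each → 2
  1 × C (aromatic): 1 H
  1 × F: no H
  1 × N (aromatic): no H
  1 × N (charge +1): no H
  1 × O: no H
  1 × O (charge -1): no H
  Total hydrogens = 17.
Molecular formula: C12H17FN2O2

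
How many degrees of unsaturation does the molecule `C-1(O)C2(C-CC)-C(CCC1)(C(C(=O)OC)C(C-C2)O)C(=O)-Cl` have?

Molecular formula from the SMILES: C16H25ClO5.
DoU = (2C + 2 + N − H − X)/2 = (2·16 + 2 + 0 − 25 − 1)/2 = 8/2 = 4.
(Structurally: 2 ring(s) + 2 π bond(s) = 4.)

4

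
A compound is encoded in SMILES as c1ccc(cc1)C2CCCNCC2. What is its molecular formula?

C12H17N

Heavy atoms from the SMILES: 12 C, 1 N.
Implicit hydrogens by atom environment:
  5 × C: 2 H each → 10
  5 × C (aromatic): 1 H each → 5
  1 × C: 1 H
  1 × C (aromatic): no H
  1 × N: 1 H
  Total hydrogens = 17.
Molecular formula: C12H17N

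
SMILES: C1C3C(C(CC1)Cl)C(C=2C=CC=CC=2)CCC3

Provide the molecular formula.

C16H21Cl

Heavy atoms from the SMILES: 16 C, 1 Cl.
Implicit hydrogens by atom environment:
  6 × C: 2 H each → 12
  5 × C (aromatic): 1 H each → 5
  4 × C: 1 H each → 4
  1 × C (aromatic): no H
  1 × Cl: no H
  Total hydrogens = 21.
Molecular formula: C16H21Cl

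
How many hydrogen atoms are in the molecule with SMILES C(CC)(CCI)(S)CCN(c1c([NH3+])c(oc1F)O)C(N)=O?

20

Hydrogens are implicit in SMILES; fill each atom to its normal valence:
  5 × C: 2 H each → 10
  4 × C (aromatic): no H
  2 × C: no H
  1 × C: 3 H
  1 × F: no H
  1 × I: no H
  1 × N (charge +1): 3 H
  1 × N: 2 H
  1 × N: no H
  1 × O: 1 H
  1 × O (aromatic): no H
  1 × O: no H
  1 × S: 1 H
  Total hydrogens = 20.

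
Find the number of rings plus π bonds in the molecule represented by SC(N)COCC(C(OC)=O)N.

1

Molecular formula from the SMILES: C6H14N2O3S.
DoU = (2C + 2 + N − H − X)/2 = (2·6 + 2 + 2 − 14 − 0)/2 = 2/2 = 1.
(Structurally: 0 ring(s) + 1 π bond(s) = 1.)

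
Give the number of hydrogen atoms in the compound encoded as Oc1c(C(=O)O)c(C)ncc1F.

6

Hydrogens are implicit in SMILES; fill each atom to its normal valence:
  4 × C (aromatic): no H
  2 × O: 1 H each → 2
  1 × C: 3 H
  1 × C (aromatic): 1 H
  1 × C: no H
  1 × F: no H
  1 × N (aromatic): no H
  1 × O: no H
  Total hydrogens = 6.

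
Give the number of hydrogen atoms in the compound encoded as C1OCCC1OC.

10

Hydrogens are implicit in SMILES; fill each atom to its normal valence:
  3 × C: 2 H each → 6
  2 × O: no H
  1 × C: 3 H
  1 × C: 1 H
  Total hydrogens = 10.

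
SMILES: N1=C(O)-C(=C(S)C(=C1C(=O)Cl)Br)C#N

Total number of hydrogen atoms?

Hydrogens are implicit in SMILES; fill each atom to its normal valence:
  5 × C (aromatic): no H
  2 × C: no H
  1 × Br: no H
  1 × Cl: no H
  1 × N (aromatic): no H
  1 × N: no H
  1 × O: 1 H
  1 × O: no H
  1 × S: 1 H
  Total hydrogens = 2.

2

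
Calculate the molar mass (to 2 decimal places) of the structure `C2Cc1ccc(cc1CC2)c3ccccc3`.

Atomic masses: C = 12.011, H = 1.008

208.30

Molecular formula: C16H16.
M = 16×12.011 + 16×1.008 = 208.30 g/mol.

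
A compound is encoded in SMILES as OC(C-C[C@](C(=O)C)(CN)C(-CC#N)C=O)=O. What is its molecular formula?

Heavy atoms from the SMILES: 11 C, 2 N, 4 O.
Implicit hydrogens by atom environment:
  4 × C: 2 H each → 8
  4 × C: no H
  3 × O: no H
  2 × C: 1 H each → 2
  1 × C: 3 H
  1 × N: 2 H
  1 × N: no H
  1 × O: 1 H
  Total hydrogens = 16.
Molecular formula: C11H16N2O4

C11H16N2O4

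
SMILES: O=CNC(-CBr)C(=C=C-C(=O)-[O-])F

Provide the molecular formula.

Heavy atoms from the SMILES: 1 Br, 7 C, 1 F, 1 N, 3 O.
Implicit hydrogens by atom environment:
  3 × C: 1 H each → 3
  3 × C: no H
  2 × O: no H
  1 × Br: no H
  1 × C: 2 H
  1 × F: no H
  1 × N: 1 H
  1 × O (charge -1): no H
  Total hydrogens = 6.
Net charge -1.
Molecular formula: C7H6BrFNO3-

C7H6BrFNO3-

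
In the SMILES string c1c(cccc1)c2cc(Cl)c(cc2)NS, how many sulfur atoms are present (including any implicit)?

The symbol for sulfur appears 1 time in the SMILES.

1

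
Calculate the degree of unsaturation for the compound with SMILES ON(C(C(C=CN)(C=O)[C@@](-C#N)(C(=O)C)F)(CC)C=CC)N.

6

Molecular formula from the SMILES: C14H21FN4O3.
DoU = (2C + 2 + N − H − X)/2 = (2·14 + 2 + 4 − 21 − 1)/2 = 12/2 = 6.
(Structurally: 0 ring(s) + 6 π bond(s) = 6.)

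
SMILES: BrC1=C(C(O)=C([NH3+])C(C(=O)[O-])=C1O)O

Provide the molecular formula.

Heavy atoms from the SMILES: 1 Br, 7 C, 1 N, 5 O.
Implicit hydrogens by atom environment:
  6 × C (aromatic): no H
  3 × O: 1 H each → 3
  1 × Br: no H
  1 × C: no H
  1 × N (charge +1): 3 H
  1 × O: no H
  1 × O (charge -1): no H
  Total hydrogens = 6.
Molecular formula: C7H6BrNO5

C7H6BrNO5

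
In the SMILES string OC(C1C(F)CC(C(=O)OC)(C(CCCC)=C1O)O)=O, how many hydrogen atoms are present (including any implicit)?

19

Hydrogens are implicit in SMILES; fill each atom to its normal valence:
  5 × C: no H
  4 × C: 2 H each → 8
  3 × O: 1 H each → 3
  3 × O: no H
  2 × C: 3 H each → 6
  2 × C: 1 H each → 2
  1 × F: no H
  Total hydrogens = 19.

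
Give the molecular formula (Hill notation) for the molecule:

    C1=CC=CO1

Heavy atoms from the SMILES: 4 C, 1 O.
Implicit hydrogens by atom environment:
  4 × C (aromatic): 1 H each → 4
  1 × O (aromatic): no H
  Total hydrogens = 4.
Molecular formula: C4H4O

C4H4O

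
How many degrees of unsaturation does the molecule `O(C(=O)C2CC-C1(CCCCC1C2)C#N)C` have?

Molecular formula from the SMILES: C13H19NO2.
DoU = (2C + 2 + N − H − X)/2 = (2·13 + 2 + 1 − 19 − 0)/2 = 10/2 = 5.
(Structurally: 2 ring(s) + 3 π bond(s) = 5.)

5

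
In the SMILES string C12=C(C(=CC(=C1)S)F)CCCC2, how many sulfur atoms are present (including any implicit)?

1

The symbol for sulfur appears 1 time in the SMILES.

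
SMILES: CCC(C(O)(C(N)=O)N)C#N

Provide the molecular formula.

C6H11N3O2

Heavy atoms from the SMILES: 6 C, 3 N, 2 O.
Implicit hydrogens by atom environment:
  3 × C: no H
  2 × N: 2 H each → 4
  1 × C: 3 H
  1 × C: 2 H
  1 × C: 1 H
  1 × N: no H
  1 × O: 1 H
  1 × O: no H
  Total hydrogens = 11.
Molecular formula: C6H11N3O2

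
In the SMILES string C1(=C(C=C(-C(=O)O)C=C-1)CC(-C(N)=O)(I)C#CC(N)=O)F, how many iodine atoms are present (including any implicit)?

The symbol for iodine appears 1 time in the SMILES.

1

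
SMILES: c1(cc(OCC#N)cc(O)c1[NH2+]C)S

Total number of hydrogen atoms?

11

Hydrogens are implicit in SMILES; fill each atom to its normal valence:
  4 × C (aromatic): no H
  2 × C (aromatic): 1 H each → 2
  1 × C: 3 H
  1 × C: 2 H
  1 × C: no H
  1 × N (charge +1): 2 H
  1 × N: no H
  1 × O: 1 H
  1 × O: no H
  1 × S: 1 H
  Total hydrogens = 11.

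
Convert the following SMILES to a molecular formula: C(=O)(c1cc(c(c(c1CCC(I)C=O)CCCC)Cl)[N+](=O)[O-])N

Heavy atoms from the SMILES: 15 C, 1 Cl, 1 I, 2 N, 4 O.
Implicit hydrogens by atom environment:
  5 × C: 2 H each → 10
  5 × C (aromatic): no H
  3 × O: no H
  2 × C: 1 H each → 2
  1 × C: 3 H
  1 × C (aromatic): 1 H
  1 × C: no H
  1 × Cl: no H
  1 × I: no H
  1 × N: 2 H
  1 × N (charge +1): no H
  1 × O (charge -1): no H
  Total hydrogens = 18.
Molecular formula: C15H18ClIN2O4

C15H18ClIN2O4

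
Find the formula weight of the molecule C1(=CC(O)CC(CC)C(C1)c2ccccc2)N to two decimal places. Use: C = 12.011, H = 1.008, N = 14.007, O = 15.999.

231.34

Molecular formula: C15H21NO.
M = 15×12.011 + 21×1.008 + 1×14.007 + 1×15.999 = 231.34 g/mol.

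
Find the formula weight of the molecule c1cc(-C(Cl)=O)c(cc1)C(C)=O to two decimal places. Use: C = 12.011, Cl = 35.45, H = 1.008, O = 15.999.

Molecular formula: C9H7ClO2.
M = 9×12.011 + 1×35.45 + 7×1.008 + 2×15.999 = 182.60 g/mol.

182.60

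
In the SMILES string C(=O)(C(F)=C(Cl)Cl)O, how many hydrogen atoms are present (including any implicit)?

1

Hydrogens are implicit in SMILES; fill each atom to its normal valence:
  3 × C: no H
  2 × Cl: no H
  1 × F: no H
  1 × O: 1 H
  1 × O: no H
  Total hydrogens = 1.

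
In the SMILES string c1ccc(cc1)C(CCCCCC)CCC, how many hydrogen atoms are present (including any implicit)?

26

Hydrogens are implicit in SMILES; fill each atom to its normal valence:
  7 × C: 2 H each → 14
  5 × C (aromatic): 1 H each → 5
  2 × C: 3 H each → 6
  1 × C: 1 H
  1 × C (aromatic): no H
  Total hydrogens = 26.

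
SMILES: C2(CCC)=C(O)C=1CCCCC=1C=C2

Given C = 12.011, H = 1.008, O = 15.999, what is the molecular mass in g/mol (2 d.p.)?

190.29

Molecular formula: C13H18O.
M = 13×12.011 + 18×1.008 + 1×15.999 = 190.29 g/mol.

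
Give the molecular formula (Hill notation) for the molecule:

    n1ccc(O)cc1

C5H5NO

Heavy atoms from the SMILES: 5 C, 1 N, 1 O.
Implicit hydrogens by atom environment:
  4 × C (aromatic): 1 H each → 4
  1 × C (aromatic): no H
  1 × N (aromatic): no H
  1 × O: 1 H
  Total hydrogens = 5.
Molecular formula: C5H5NO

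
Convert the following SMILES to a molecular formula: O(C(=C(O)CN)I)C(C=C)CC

Heavy atoms from the SMILES: 8 C, 1 I, 1 N, 2 O.
Implicit hydrogens by atom environment:
  3 × C: 2 H each → 6
  2 × C: 1 H each → 2
  2 × C: no H
  1 × C: 3 H
  1 × I: no H
  1 × N: 2 H
  1 × O: 1 H
  1 × O: no H
  Total hydrogens = 14.
Molecular formula: C8H14INO2

C8H14INO2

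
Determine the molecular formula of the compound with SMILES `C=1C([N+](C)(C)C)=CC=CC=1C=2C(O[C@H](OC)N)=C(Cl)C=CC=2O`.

C17H22ClN2O3+

Heavy atoms from the SMILES: 17 C, 1 Cl, 2 N, 3 O.
Implicit hydrogens by atom environment:
  6 × C (aromatic): 1 H each → 6
  6 × C (aromatic): no H
  4 × C: 3 H each → 12
  2 × O: no H
  1 × C: 1 H
  1 × Cl: no H
  1 × N: 2 H
  1 × N (charge +1): no H
  1 × O: 1 H
  Total hydrogens = 22.
Net charge +1.
Molecular formula: C17H22ClN2O3+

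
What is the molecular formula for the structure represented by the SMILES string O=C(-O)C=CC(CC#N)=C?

C7H7NO2

Heavy atoms from the SMILES: 7 C, 1 N, 2 O.
Implicit hydrogens by atom environment:
  3 × C: no H
  2 × C: 2 H each → 4
  2 × C: 1 H each → 2
  1 × N: no H
  1 × O: 1 H
  1 × O: no H
  Total hydrogens = 7.
Molecular formula: C7H7NO2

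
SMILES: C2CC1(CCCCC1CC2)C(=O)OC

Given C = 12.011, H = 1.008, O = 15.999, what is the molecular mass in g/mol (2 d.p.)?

Molecular formula: C12H20O2.
M = 12×12.011 + 20×1.008 + 2×15.999 = 196.29 g/mol.

196.29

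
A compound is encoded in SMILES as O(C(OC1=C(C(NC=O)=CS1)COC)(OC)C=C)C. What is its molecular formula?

C12H17NO5S

Heavy atoms from the SMILES: 12 C, 1 N, 5 O, 1 S.
Implicit hydrogens by atom environment:
  5 × O: no H
  3 × C: 3 H each → 9
  3 × C (aromatic): no H
  2 × C: 2 H each → 4
  2 × C: 1 H each → 2
  1 × C (aromatic): 1 H
  1 × C: no H
  1 × N: 1 H
  1 × S (aromatic): no H
  Total hydrogens = 17.
Molecular formula: C12H17NO5S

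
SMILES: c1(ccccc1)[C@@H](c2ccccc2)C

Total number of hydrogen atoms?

Hydrogens are implicit in SMILES; fill each atom to its normal valence:
  10 × C (aromatic): 1 H each → 10
  2 × C (aromatic): no H
  1 × C: 3 H
  1 × C: 1 H
  Total hydrogens = 14.

14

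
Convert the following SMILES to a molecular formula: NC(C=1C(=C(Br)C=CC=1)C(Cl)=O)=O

C8H5BrClNO2

Heavy atoms from the SMILES: 1 Br, 8 C, 1 Cl, 1 N, 2 O.
Implicit hydrogens by atom environment:
  3 × C (aromatic): 1 H each → 3
  3 × C (aromatic): no H
  2 × C: no H
  2 × O: no H
  1 × Br: no H
  1 × Cl: no H
  1 × N: 2 H
  Total hydrogens = 5.
Molecular formula: C8H5BrClNO2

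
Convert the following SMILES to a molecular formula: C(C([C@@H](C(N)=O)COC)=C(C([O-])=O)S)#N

Heavy atoms from the SMILES: 8 C, 2 N, 4 O, 1 S.
Implicit hydrogens by atom environment:
  5 × C: no H
  3 × O: no H
  1 × C: 3 H
  1 × C: 2 H
  1 × C: 1 H
  1 × N: 2 H
  1 × N: no H
  1 × O (charge -1): no H
  1 × S: 1 H
  Total hydrogens = 9.
Net charge -1.
Molecular formula: C8H9N2O4S-

C8H9N2O4S-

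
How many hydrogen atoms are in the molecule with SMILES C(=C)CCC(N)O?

Hydrogens are implicit in SMILES; fill each atom to its normal valence:
  3 × C: 2 H each → 6
  2 × C: 1 H each → 2
  1 × N: 2 H
  1 × O: 1 H
  Total hydrogens = 11.

11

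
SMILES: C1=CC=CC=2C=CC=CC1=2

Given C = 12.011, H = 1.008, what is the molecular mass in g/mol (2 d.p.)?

Molecular formula: C10H8.
M = 10×12.011 + 8×1.008 = 128.17 g/mol.

128.17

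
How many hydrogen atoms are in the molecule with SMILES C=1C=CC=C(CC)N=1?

9

Hydrogens are implicit in SMILES; fill each atom to its normal valence:
  4 × C (aromatic): 1 H each → 4
  1 × C: 3 H
  1 × C: 2 H
  1 × C (aromatic): no H
  1 × N (aromatic): no H
  Total hydrogens = 9.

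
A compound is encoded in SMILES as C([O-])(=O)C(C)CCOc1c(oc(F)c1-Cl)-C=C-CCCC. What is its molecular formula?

Heavy atoms from the SMILES: 15 C, 1 Cl, 1 F, 4 O.
Implicit hydrogens by atom environment:
  5 × C: 2 H each → 10
  4 × C (aromatic): no H
  3 × C: 1 H each → 3
  2 × C: 3 H each → 6
  2 × O: no H
  1 × C: no H
  1 × Cl: no H
  1 × F: no H
  1 × O (aromatic): no H
  1 × O (charge -1): no H
  Total hydrogens = 19.
Net charge -1.
Molecular formula: C15H19ClFO4-

C15H19ClFO4-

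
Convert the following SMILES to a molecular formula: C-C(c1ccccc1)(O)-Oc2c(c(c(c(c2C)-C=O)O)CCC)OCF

Heavy atoms from the SMILES: 20 C, 1 F, 5 O.
Implicit hydrogens by atom environment:
  7 × C (aromatic): no H
  5 × C (aromatic): 1 H each → 5
  3 × C: 3 H each → 9
  3 × C: 2 H each → 6
  3 × O: no H
  2 × O: 1 H each → 2
  1 × C: 1 H
  1 × C: no H
  1 × F: no H
  Total hydrogens = 23.
Molecular formula: C20H23FO5

C20H23FO5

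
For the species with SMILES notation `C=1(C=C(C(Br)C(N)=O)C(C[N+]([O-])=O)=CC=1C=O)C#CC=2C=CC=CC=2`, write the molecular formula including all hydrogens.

Heavy atoms from the SMILES: 1 Br, 18 C, 2 N, 4 O.
Implicit hydrogens by atom environment:
  7 × C (aromatic): 1 H each → 7
  5 × C (aromatic): no H
  3 × C: no H
  3 × O: no H
  2 × C: 1 H each → 2
  1 × Br: no H
  1 × C: 2 H
  1 × N: 2 H
  1 × N (charge +1): no H
  1 × O (charge -1): no H
  Total hydrogens = 13.
Molecular formula: C18H13BrN2O4

C18H13BrN2O4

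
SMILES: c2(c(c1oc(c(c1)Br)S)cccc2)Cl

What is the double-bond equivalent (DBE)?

Molecular formula from the SMILES: C10H6BrClOS.
DoU = (2C + 2 + N − H − X)/2 = (2·10 + 2 + 0 − 6 − 2)/2 = 14/2 = 7.
(Structurally: 2 ring(s) + 5 π bond(s) = 7.)

7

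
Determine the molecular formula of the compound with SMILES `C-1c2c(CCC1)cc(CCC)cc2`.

Heavy atoms from the SMILES: 13 C.
Implicit hydrogens by atom environment:
  6 × C: 2 H each → 12
  3 × C (aromatic): 1 H each → 3
  3 × C (aromatic): no H
  1 × C: 3 H
  Total hydrogens = 18.
Molecular formula: C13H18

C13H18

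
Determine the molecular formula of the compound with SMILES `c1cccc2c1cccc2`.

C10H8

Heavy atoms from the SMILES: 10 C.
Implicit hydrogens by atom environment:
  8 × C (aromatic): 1 H each → 8
  2 × C (aromatic): no H
  Total hydrogens = 8.
Molecular formula: C10H8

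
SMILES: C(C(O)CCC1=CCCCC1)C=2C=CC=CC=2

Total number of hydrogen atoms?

Hydrogens are implicit in SMILES; fill each atom to its normal valence:
  7 × C: 2 H each → 14
  5 × C (aromatic): 1 H each → 5
  2 × C: 1 H each → 2
  1 × C: no H
  1 × C (aromatic): no H
  1 × O: 1 H
  Total hydrogens = 22.

22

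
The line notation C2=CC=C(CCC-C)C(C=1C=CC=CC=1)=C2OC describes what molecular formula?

Heavy atoms from the SMILES: 17 C, 1 O.
Implicit hydrogens by atom environment:
  8 × C (aromatic): 1 H each → 8
  4 × C (aromatic): no H
  3 × C: 2 H each → 6
  2 × C: 3 H each → 6
  1 × O: no H
  Total hydrogens = 20.
Molecular formula: C17H20O

C17H20O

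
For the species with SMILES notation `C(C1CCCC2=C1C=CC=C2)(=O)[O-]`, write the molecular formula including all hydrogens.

C11H11O2-

Heavy atoms from the SMILES: 11 C, 2 O.
Implicit hydrogens by atom environment:
  4 × C (aromatic): 1 H each → 4
  3 × C: 2 H each → 6
  2 × C (aromatic): no H
  1 × C: 1 H
  1 × C: no H
  1 × O: no H
  1 × O (charge -1): no H
  Total hydrogens = 11.
Net charge -1.
Molecular formula: C11H11O2-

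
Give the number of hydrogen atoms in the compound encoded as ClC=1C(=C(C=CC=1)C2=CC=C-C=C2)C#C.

Hydrogens are implicit in SMILES; fill each atom to its normal valence:
  8 × C (aromatic): 1 H each → 8
  4 × C (aromatic): no H
  1 × C: 1 H
  1 × C: no H
  1 × Cl: no H
  Total hydrogens = 9.

9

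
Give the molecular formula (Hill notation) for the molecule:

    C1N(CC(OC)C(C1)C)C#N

Heavy atoms from the SMILES: 8 C, 2 N, 1 O.
Implicit hydrogens by atom environment:
  3 × C: 2 H each → 6
  2 × C: 3 H each → 6
  2 × C: 1 H each → 2
  2 × N: no H
  1 × C: no H
  1 × O: no H
  Total hydrogens = 14.
Molecular formula: C8H14N2O

C8H14N2O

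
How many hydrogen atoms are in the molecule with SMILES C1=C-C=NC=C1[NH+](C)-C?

Hydrogens are implicit in SMILES; fill each atom to its normal valence:
  4 × C (aromatic): 1 H each → 4
  2 × C: 3 H each → 6
  1 × C (aromatic): no H
  1 × N (charge +1): 1 H
  1 × N (aromatic): no H
  Total hydrogens = 11.

11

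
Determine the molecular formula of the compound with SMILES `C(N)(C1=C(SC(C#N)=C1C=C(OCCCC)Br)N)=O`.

C12H14BrN3O2S

Heavy atoms from the SMILES: 1 Br, 12 C, 3 N, 2 O, 1 S.
Implicit hydrogens by atom environment:
  4 × C (aromatic): no H
  3 × C: 2 H each → 6
  3 × C: no H
  2 × N: 2 H each → 4
  2 × O: no H
  1 × Br: no H
  1 × C: 3 H
  1 × C: 1 H
  1 × N: no H
  1 × S (aromatic): no H
  Total hydrogens = 14.
Molecular formula: C12H14BrN3O2S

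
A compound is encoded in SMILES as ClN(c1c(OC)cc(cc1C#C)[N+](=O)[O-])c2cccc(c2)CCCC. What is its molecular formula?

C19H19ClN2O3

Heavy atoms from the SMILES: 19 C, 1 Cl, 2 N, 3 O.
Implicit hydrogens by atom environment:
  6 × C (aromatic): 1 H each → 6
  6 × C (aromatic): no H
  3 × C: 2 H each → 6
  2 × C: 3 H each → 6
  2 × O: no H
  1 × C: 1 H
  1 × C: no H
  1 × Cl: no H
  1 × N (charge +1): no H
  1 × N: no H
  1 × O (charge -1): no H
  Total hydrogens = 19.
Molecular formula: C19H19ClN2O3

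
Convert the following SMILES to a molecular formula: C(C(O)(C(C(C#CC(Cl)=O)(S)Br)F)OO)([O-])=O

C7H4BrClFO6S-

Heavy atoms from the SMILES: 1 Br, 7 C, 1 Cl, 1 F, 6 O, 1 S.
Implicit hydrogens by atom environment:
  6 × C: no H
  3 × O: no H
  2 × O: 1 H each → 2
  1 × Br: no H
  1 × C: 1 H
  1 × Cl: no H
  1 × F: no H
  1 × O (charge -1): no H
  1 × S: 1 H
  Total hydrogens = 4.
Net charge -1.
Molecular formula: C7H4BrClFO6S-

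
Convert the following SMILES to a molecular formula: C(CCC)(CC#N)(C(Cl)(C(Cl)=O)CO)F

Heavy atoms from the SMILES: 9 C, 2 Cl, 1 F, 1 N, 2 O.
Implicit hydrogens by atom environment:
  4 × C: 2 H each → 8
  4 × C: no H
  2 × Cl: no H
  1 × C: 3 H
  1 × F: no H
  1 × N: no H
  1 × O: 1 H
  1 × O: no H
  Total hydrogens = 12.
Molecular formula: C9H12Cl2FNO2

C9H12Cl2FNO2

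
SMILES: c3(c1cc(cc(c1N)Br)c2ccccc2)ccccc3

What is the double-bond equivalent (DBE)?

12

Molecular formula from the SMILES: C18H14BrN.
DoU = (2C + 2 + N − H − X)/2 = (2·18 + 2 + 1 − 14 − 1)/2 = 24/2 = 12.
(Structurally: 3 ring(s) + 9 π bond(s) = 12.)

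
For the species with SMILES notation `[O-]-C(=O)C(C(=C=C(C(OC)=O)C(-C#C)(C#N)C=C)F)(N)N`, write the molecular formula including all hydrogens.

C13H11FN3O4-

Heavy atoms from the SMILES: 13 C, 1 F, 3 N, 4 O.
Implicit hydrogens by atom environment:
  9 × C: no H
  3 × O: no H
  2 × C: 1 H each → 2
  2 × N: 2 H each → 4
  1 × C: 3 H
  1 × C: 2 H
  1 × F: no H
  1 × N: no H
  1 × O (charge -1): no H
  Total hydrogens = 11.
Net charge -1.
Molecular formula: C13H11FN3O4-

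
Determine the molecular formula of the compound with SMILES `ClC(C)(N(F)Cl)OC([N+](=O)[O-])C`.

Heavy atoms from the SMILES: 4 C, 2 Cl, 1 F, 2 N, 3 O.
Implicit hydrogens by atom environment:
  2 × C: 3 H each → 6
  2 × Cl: no H
  2 × O: no H
  1 × C: 1 H
  1 × C: no H
  1 × F: no H
  1 × N: no H
  1 × N (charge +1): no H
  1 × O (charge -1): no H
  Total hydrogens = 7.
Molecular formula: C4H7Cl2FN2O3

C4H7Cl2FN2O3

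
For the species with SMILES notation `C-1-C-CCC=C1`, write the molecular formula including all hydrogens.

Heavy atoms from the SMILES: 6 C.
Implicit hydrogens by atom environment:
  4 × C: 2 H each → 8
  2 × C: 1 H each → 2
  Total hydrogens = 10.
Molecular formula: C6H10

C6H10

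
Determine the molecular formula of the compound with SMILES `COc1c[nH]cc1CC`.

C7H11NO

Heavy atoms from the SMILES: 7 C, 1 N, 1 O.
Implicit hydrogens by atom environment:
  2 × C: 3 H each → 6
  2 × C (aromatic): 1 H each → 2
  2 × C (aromatic): no H
  1 × C: 2 H
  1 × N (aromatic): 1 H
  1 × O: no H
  Total hydrogens = 11.
Molecular formula: C7H11NO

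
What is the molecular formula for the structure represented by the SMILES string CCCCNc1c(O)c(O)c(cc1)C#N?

C11H14N2O2

Heavy atoms from the SMILES: 11 C, 2 N, 2 O.
Implicit hydrogens by atom environment:
  4 × C (aromatic): no H
  3 × C: 2 H each → 6
  2 × C (aromatic): 1 H each → 2
  2 × O: 1 H each → 2
  1 × C: 3 H
  1 × C: no H
  1 × N: 1 H
  1 × N: no H
  Total hydrogens = 14.
Molecular formula: C11H14N2O2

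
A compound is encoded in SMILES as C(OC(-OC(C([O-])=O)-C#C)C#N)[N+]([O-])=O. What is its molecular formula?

Heavy atoms from the SMILES: 7 C, 2 N, 6 O.
Implicit hydrogens by atom environment:
  4 × O: no H
  3 × C: 1 H each → 3
  3 × C: no H
  2 × O (charge -1): no H
  1 × C: 2 H
  1 × N: no H
  1 × N (charge +1): no H
  Total hydrogens = 5.
Net charge -1.
Molecular formula: C7H5N2O6-

C7H5N2O6-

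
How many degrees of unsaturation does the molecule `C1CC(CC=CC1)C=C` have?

3

Molecular formula from the SMILES: C9H14.
DoU = (2C + 2 + N − H − X)/2 = (2·9 + 2 + 0 − 14 − 0)/2 = 6/2 = 3.
(Structurally: 1 ring(s) + 2 π bond(s) = 3.)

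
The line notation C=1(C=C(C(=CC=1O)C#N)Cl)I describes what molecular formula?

C7H3ClINO

Heavy atoms from the SMILES: 7 C, 1 Cl, 1 I, 1 N, 1 O.
Implicit hydrogens by atom environment:
  4 × C (aromatic): no H
  2 × C (aromatic): 1 H each → 2
  1 × C: no H
  1 × Cl: no H
  1 × I: no H
  1 × N: no H
  1 × O: 1 H
  Total hydrogens = 3.
Molecular formula: C7H3ClINO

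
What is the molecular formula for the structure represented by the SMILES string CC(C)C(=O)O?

C4H8O2

Heavy atoms from the SMILES: 4 C, 2 O.
Implicit hydrogens by atom environment:
  2 × C: 3 H each → 6
  1 × C: 1 H
  1 × C: no H
  1 × O: 1 H
  1 × O: no H
  Total hydrogens = 8.
Molecular formula: C4H8O2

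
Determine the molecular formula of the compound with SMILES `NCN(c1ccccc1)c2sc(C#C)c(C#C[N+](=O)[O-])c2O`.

Heavy atoms from the SMILES: 15 C, 3 N, 3 O, 1 S.
Implicit hydrogens by atom environment:
  5 × C (aromatic): 1 H each → 5
  5 × C (aromatic): no H
  3 × C: no H
  1 × C: 2 H
  1 × C: 1 H
  1 × N: 2 H
  1 × N: no H
  1 × N (charge +1): no H
  1 × O: 1 H
  1 × O: no H
  1 × O (charge -1): no H
  1 × S (aromatic): no H
  Total hydrogens = 11.
Molecular formula: C15H11N3O3S

C15H11N3O3S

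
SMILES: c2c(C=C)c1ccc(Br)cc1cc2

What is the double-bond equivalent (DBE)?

8

Molecular formula from the SMILES: C12H9Br.
DoU = (2C + 2 + N − H − X)/2 = (2·12 + 2 + 0 − 9 − 1)/2 = 16/2 = 8.
(Structurally: 2 ring(s) + 6 π bond(s) = 8.)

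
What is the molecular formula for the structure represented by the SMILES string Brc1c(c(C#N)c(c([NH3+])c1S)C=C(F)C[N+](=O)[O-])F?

C10H7BrF2N3O2S+

Heavy atoms from the SMILES: 1 Br, 10 C, 2 F, 3 N, 2 O, 1 S.
Implicit hydrogens by atom environment:
  6 × C (aromatic): no H
  2 × C: no H
  2 × F: no H
  1 × Br: no H
  1 × C: 2 H
  1 × C: 1 H
  1 × N (charge +1): 3 H
  1 × N: no H
  1 × N (charge +1): no H
  1 × O: no H
  1 × O (charge -1): no H
  1 × S: 1 H
  Total hydrogens = 7.
Net charge +1.
Molecular formula: C10H7BrF2N3O2S+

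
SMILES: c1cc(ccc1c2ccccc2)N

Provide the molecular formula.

C12H11N

Heavy atoms from the SMILES: 12 C, 1 N.
Implicit hydrogens by atom environment:
  9 × C (aromatic): 1 H each → 9
  3 × C (aromatic): no H
  1 × N: 2 H
  Total hydrogens = 11.
Molecular formula: C12H11N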